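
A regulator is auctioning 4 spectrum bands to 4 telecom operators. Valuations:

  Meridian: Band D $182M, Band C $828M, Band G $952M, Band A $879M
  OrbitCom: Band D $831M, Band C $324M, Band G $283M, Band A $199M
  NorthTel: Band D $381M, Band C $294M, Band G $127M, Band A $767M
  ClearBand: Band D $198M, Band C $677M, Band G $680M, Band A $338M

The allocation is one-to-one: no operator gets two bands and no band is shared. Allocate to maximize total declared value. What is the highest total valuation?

Treat this as an assignment problem: match each operator to one band.
Optimal: Meridian→Band G ($952M), OrbitCom→Band D ($831M), NorthTel→Band A ($767M), ClearBand→Band C ($677M) — total 952+831+767+677 = $3227M.
Column-greedy (each band in turn goes to its best remaining operator) gives $3106M, worse by 121.
No other one-to-one assignment exceeds $3227M.

Maximum total: $3227M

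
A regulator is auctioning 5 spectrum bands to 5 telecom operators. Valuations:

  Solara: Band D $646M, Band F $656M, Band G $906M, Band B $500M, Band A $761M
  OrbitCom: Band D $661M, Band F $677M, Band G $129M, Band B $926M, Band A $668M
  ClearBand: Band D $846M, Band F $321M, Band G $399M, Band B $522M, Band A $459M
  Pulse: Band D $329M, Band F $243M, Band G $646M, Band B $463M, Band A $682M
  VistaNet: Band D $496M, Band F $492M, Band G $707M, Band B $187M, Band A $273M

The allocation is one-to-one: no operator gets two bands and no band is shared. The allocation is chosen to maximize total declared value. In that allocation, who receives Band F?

VistaNet receives Band F.

Optimal: Solara→Band G ($906M), OrbitCom→Band B ($926M), ClearBand→Band D ($846M), Pulse→Band A ($682M), VistaNet→Band F ($492M) — total 906+926+846+682+492 = $3852M.
Column-greedy (each band in turn goes to its best remaining operator) gives $3165M, worse by 687.
Next-best assignment: Solara→Band F, OrbitCom→Band B, ClearBand→Band D, Pulse→Band A, VistaNet→Band G = $3817M.
VistaNet's own top band is Band G ($707M), but forcing VistaNet→Band G and reassigning the rest optimally gives only $3817M — worse by 35.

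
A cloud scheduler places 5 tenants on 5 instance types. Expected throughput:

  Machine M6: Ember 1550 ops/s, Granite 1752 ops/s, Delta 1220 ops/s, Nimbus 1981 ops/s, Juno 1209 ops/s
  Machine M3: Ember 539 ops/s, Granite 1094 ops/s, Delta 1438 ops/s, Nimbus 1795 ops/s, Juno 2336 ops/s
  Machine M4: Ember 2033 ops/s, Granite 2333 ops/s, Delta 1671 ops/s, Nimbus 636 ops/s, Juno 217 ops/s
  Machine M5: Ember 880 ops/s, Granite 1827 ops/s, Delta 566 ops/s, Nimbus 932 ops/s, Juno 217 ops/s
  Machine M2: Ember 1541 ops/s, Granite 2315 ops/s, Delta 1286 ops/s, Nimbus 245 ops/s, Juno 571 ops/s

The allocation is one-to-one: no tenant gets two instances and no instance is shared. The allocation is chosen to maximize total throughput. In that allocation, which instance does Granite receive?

Optimal: Ember→Machine M4 (2033 ops/s), Granite→Machine M5 (1827 ops/s), Delta→Machine M2 (1286 ops/s), Nimbus→Machine M6 (1981 ops/s), Juno→Machine M3 (2336 ops/s) — total 2033+1827+1286+1981+2336 = 9463 ops/s.
Column-greedy (each instance in turn goes to its best remaining tenant) gives 8816 ops/s, worse by 647.
Swapping Juno↔Ember (Juno→Machine M4 217 ops/s, Ember→Machine M3 539 ops/s) loses 3613.
No other one-to-one assignment exceeds 9463 ops/s.
Granite's own top instance is Machine M4 (2333 ops/s), but forcing Granite→Machine M4 and reassigning the rest optimally gives only 8816 ops/s — worse by 647.

Granite receives Machine M5.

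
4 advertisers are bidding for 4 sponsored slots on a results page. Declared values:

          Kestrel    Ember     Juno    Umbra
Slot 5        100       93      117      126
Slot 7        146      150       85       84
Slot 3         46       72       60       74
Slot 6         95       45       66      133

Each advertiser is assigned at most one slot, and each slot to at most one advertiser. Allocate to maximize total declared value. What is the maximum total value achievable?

Optimal: Kestrel→Slot 7 ($146), Ember→Slot 3 ($72), Juno→Slot 5 ($117), Umbra→Slot 6 ($133) — total 146+72+117+133 = $468.

Maximum total: $468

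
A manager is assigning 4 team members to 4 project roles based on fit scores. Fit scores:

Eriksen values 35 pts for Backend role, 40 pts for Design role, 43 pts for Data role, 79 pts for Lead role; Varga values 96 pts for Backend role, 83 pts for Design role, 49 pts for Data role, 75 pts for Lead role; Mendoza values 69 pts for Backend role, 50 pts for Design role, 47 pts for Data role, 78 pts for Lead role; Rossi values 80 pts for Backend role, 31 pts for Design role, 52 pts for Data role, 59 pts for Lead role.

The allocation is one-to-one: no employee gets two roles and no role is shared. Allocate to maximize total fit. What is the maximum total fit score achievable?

Max total: 289 pts

Optimal: Eriksen→Lead role (79 pts), Varga→Design role (83 pts), Mendoza→Data role (47 pts), Rossi→Backend role (80 pts) — total 79+83+47+80 = 289 pts.
Row-greedy (each employee in turn takes its best remaining role) gives 277 pts, worse by 12.
Next-best assignment: Eriksen→Data role, Varga→Design role, Mendoza→Lead role, Rossi→Backend role = 284 pts.
Swapping Mendoza↔Rossi (Mendoza→Backend role 69 pts, Rossi→Data role 52 pts) loses 6.
Checked against all permutations: 289 pts is optimal.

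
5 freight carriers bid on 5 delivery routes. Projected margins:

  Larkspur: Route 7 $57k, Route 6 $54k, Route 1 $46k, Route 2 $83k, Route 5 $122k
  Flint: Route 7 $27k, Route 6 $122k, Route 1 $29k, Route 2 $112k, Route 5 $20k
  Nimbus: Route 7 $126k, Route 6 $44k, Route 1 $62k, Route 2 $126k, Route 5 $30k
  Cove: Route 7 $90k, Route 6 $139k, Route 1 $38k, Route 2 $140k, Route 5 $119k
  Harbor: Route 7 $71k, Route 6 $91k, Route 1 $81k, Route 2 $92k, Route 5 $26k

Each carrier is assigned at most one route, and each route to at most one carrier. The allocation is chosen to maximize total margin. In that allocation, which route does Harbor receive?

Harbor receives Route 1.

Optimal: Larkspur→Route 5 ($122k), Flint→Route 6 ($122k), Nimbus→Route 7 ($126k), Cove→Route 2 ($140k), Harbor→Route 1 ($81k) — total 122+122+126+140+81 = $591k.
Harbor's own top route is Route 2 ($92k), but forcing Harbor→Route 2 and reassigning the rest optimally gives only $508k — worse by 83.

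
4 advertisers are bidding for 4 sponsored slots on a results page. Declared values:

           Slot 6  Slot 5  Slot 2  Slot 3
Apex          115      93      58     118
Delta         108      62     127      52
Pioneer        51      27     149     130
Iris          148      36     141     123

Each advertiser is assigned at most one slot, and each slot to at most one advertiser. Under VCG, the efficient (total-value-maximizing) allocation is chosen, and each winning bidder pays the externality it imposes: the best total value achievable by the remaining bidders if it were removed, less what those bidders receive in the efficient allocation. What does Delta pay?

Delta pays $44.

Efficient allocation: Apex→Slot 5 ($93), Delta→Slot 2 ($127), Pioneer→Slot 3 ($130), Iris→Slot 6 ($148); total welfare W = $498.
Delta receives Slot 2 at value $127, so the others get W − 127 = $371.
Without Delta: best allocation of the remaining 3 bidders over all 4 slots is Apex→Slot 3 ($118), Pioneer→Slot 2 ($149), Iris→Slot 6 ($148), total $415.
VCG payment = (others' best without Delta) − (others' welfare with Delta) = 415 − 371 = $44.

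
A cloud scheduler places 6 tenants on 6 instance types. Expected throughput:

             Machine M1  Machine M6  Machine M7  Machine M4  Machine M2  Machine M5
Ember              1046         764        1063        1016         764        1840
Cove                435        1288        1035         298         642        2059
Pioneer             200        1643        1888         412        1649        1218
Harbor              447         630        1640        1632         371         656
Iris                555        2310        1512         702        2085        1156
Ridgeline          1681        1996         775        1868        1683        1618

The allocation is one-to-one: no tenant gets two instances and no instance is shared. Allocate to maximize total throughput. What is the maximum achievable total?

Optimal: Ember→Machine M1 (1046 ops/s), Cove→Machine M5 (2059 ops/s), Pioneer→Machine M7 (1888 ops/s), Harbor→Machine M4 (1632 ops/s), Iris→Machine M2 (2085 ops/s), Ridgeline→Machine M6 (1996 ops/s) — total 1046+2059+1888+1632+2085+1996 = 10706 ops/s.
Max-entry greedy (repeatedly take the single best remaining cell) gives 9542 ops/s, worse by 1164.
Swapping Cove↔Ridgeline (Cove→Machine M6 1288 ops/s, Ridgeline→Machine M5 1618 ops/s) loses 1149.

Max total: 10706 ops/s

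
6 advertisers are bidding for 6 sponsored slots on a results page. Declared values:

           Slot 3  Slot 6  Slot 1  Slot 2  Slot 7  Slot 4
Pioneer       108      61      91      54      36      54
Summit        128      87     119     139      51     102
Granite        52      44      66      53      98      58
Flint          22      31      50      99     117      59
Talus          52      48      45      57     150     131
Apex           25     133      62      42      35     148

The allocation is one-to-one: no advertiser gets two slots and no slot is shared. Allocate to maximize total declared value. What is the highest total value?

Maximum total: $694

Optimal: Pioneer→Slot 3 ($108), Summit→Slot 2 ($139), Granite→Slot 1 ($66), Flint→Slot 7 ($117), Talus→Slot 4 ($131), Apex→Slot 6 ($133) — total 108+139+66+117+131+133 = $694.
Column-greedy (each slot in turn goes to its best remaining advertiser) gives $659, worse by 35.
Swapping Talus↔Flint (Talus→Slot 7 $150, Flint→Slot 4 $59) loses 39.
Every other assignment is strictly worse.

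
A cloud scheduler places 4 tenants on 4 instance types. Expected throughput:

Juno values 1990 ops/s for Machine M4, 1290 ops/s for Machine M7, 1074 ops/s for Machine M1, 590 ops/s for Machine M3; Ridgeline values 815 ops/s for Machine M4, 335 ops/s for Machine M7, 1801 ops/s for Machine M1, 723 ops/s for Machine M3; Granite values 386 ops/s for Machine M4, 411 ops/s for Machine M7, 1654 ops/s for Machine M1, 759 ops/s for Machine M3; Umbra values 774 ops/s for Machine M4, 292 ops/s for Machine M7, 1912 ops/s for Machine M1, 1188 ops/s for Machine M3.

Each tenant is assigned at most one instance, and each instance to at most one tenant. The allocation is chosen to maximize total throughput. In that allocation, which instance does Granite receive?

Optimal: Juno→Machine M4 (1990 ops/s), Ridgeline→Machine M1 (1801 ops/s), Granite→Machine M7 (411 ops/s), Umbra→Machine M3 (1188 ops/s) — total 1990+1801+411+1188 = 5390 ops/s.
Column-greedy (each instance in turn goes to its best remaining tenant) gives 5036 ops/s, worse by 354.
Checked against all permutations: 5390 ops/s is optimal.
Granite's own top instance is Machine M1 (1654 ops/s), but forcing Granite→Machine M1 and reassigning the rest optimally gives only 5167 ops/s — worse by 223.

Granite receives Machine M7.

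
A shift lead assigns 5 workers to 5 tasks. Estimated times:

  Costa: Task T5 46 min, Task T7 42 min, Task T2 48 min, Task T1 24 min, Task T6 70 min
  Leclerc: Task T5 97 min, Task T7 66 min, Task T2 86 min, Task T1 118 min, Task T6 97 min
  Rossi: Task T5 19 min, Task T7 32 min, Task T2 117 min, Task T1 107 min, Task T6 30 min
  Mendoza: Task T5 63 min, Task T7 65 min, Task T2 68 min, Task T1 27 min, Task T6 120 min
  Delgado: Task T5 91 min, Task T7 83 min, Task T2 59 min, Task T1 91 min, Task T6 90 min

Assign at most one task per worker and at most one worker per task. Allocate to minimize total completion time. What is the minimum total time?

Min total: 228 min

This is the linear assignment problem.
Optimal: Costa→Task T5 (46 min), Leclerc→Task T7 (66 min), Rossi→Task T6 (30 min), Mendoza→Task T1 (27 min), Delgado→Task T2 (59 min) — total 46+66+30+27+59 = 228 min.
Min-entry greedy (repeatedly take the single cheapest remaining cell) gives 264 min, worse by 36.
Next-best assignment: Costa→Task T6, Leclerc→Task T7, Rossi→Task T5, Mendoza→Task T1, Delgado→Task T2 = 241 min.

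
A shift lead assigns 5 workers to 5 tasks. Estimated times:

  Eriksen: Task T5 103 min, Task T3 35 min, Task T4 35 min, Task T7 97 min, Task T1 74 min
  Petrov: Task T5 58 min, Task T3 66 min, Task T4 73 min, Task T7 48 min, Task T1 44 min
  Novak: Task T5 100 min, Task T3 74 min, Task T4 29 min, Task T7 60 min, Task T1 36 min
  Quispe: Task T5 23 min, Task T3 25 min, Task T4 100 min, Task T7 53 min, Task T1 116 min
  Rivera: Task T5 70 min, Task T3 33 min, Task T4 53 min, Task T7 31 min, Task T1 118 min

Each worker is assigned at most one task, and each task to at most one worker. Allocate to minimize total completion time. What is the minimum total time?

Optimal: Eriksen→Task T3 (35 min), Petrov→Task T1 (44 min), Novak→Task T4 (29 min), Quispe→Task T5 (23 min), Rivera→Task T7 (31 min) — total 35+44+29+23+31 = 162 min.
Column-greedy (each task in turn goes to its cheapest remaining worker) gives 207 min, worse by 45.
Next-best assignment: Eriksen→Task T4, Petrov→Task T7, Novak→Task T1, Quispe→Task T5, Rivera→Task T3 = 175 min.
Checked against all permutations: 162 min is optimal.

Min total: 162 min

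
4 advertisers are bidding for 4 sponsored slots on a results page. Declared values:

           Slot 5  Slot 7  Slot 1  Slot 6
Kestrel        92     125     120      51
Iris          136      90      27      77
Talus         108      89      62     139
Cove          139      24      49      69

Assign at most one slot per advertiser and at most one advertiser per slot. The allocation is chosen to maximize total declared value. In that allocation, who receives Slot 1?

Optimal: Kestrel→Slot 1 ($120), Iris→Slot 7 ($90), Talus→Slot 6 ($139), Cove→Slot 5 ($139) — total 120+90+139+139 = $488.
Row-greedy (each advertiser in turn takes its best remaining slot) gives $449, worse by 39.
Swapping Iris↔Cove (Iris→Slot 5 $136, Cove→Slot 7 $24) loses 69.
Kestrel's own top slot is Slot 7 ($125), but forcing Kestrel→Slot 7 and reassigning the rest optimally gives only $449 — worse by 39.

Kestrel receives Slot 1.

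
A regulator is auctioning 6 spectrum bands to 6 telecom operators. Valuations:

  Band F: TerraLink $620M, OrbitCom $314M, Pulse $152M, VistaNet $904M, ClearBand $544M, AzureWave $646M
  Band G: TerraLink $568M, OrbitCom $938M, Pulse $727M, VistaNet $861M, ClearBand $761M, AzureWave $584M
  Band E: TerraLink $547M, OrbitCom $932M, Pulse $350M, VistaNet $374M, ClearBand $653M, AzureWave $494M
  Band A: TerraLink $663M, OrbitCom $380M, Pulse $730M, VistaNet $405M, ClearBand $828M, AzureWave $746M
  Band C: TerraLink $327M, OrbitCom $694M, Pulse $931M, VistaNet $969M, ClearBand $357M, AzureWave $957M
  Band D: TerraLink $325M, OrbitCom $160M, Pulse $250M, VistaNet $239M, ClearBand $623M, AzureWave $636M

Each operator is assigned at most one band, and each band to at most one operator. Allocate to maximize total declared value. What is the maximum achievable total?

Maximum total: $4827M

Optimal: TerraLink→Band A ($663M), OrbitCom→Band E ($932M), Pulse→Band C ($931M), VistaNet→Band F ($904M), ClearBand→Band G ($761M), AzureWave→Band D ($636M) — total 663+932+931+904+761+636 = $4827M.
Max-entry greedy (repeatedly take the single best remaining cell) gives $4178M, worse by 649.
Next-best assignment: TerraLink→Band F, OrbitCom→Band E, Pulse→Band C, VistaNet→Band G, ClearBand→Band A, AzureWave→Band D = $4808M.
Swapping TerraLink↔Pulse (TerraLink→Band C $327M, Pulse→Band A $730M) loses 537.
Checked against all permutations: $4827M is optimal.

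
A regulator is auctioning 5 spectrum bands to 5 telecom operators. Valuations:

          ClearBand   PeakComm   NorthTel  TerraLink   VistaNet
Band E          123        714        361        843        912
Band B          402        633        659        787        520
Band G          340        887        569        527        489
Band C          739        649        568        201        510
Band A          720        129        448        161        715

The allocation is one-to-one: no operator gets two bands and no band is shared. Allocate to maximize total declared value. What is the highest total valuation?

This is the linear assignment problem.
Optimal: ClearBand→Band A ($720M), PeakComm→Band G ($887M), NorthTel→Band C ($568M), TerraLink→Band B ($787M), VistaNet→Band E ($912M) — total 720+887+568+787+912 = $3874M.
Row-greedy (each operator in turn takes its best remaining band) gives $3843M, worse by 31.
Swapping TerraLink↔VistaNet (TerraLink→Band E $843M, VistaNet→Band B $520M) loses 336.
Every other assignment is strictly worse.

Maximum total: $3874M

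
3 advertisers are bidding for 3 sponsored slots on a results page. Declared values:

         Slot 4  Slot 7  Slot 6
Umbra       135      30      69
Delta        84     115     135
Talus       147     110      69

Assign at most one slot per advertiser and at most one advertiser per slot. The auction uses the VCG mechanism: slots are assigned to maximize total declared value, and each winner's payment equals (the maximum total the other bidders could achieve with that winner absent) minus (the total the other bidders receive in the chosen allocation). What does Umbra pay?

Efficient allocation: Umbra→Slot 4 ($135), Delta→Slot 6 ($135), Talus→Slot 7 ($110); total welfare W = $380.
Umbra receives Slot 4 at value $135, so the others get W − 135 = $245.
Without Umbra: best allocation of the remaining 2 bidders over all 3 slots is Delta→Slot 6 ($135), Talus→Slot 4 ($147), total $282.
VCG payment = (others' best without Umbra) − (others' welfare with Umbra) = 282 − 245 = $37.

Umbra pays $37.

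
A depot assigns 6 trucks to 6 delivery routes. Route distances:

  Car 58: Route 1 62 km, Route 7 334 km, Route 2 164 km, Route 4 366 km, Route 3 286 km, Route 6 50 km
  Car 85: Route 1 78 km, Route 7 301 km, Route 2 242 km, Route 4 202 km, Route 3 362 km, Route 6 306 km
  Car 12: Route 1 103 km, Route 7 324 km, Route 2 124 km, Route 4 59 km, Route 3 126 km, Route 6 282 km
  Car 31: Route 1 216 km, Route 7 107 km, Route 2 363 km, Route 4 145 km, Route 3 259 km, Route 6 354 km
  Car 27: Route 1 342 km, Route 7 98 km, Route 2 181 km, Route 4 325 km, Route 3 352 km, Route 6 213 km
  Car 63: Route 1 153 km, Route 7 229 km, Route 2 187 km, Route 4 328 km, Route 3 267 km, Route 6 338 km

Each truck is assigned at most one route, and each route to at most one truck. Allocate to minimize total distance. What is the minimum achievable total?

Optimal: Car 58→Route 6 (50 km), Car 85→Route 1 (78 km), Car 12→Route 3 (126 km), Car 31→Route 4 (145 km), Car 27→Route 7 (98 km), Car 63→Route 2 (187 km) — total 50+78+126+145+98+187 = 684 km.
Row-greedy (each truck in turn takes its cheapest remaining route) gives 742 km, worse by 58.

Minimum total: 684 km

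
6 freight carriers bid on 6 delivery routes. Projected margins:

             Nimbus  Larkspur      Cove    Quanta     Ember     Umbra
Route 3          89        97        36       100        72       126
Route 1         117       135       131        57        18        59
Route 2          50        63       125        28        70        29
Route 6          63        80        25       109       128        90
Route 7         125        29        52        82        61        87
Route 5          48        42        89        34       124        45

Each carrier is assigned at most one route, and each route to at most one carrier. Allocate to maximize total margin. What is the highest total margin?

Optimal: Nimbus→Route 7 ($125k), Larkspur→Route 1 ($135k), Cove→Route 2 ($125k), Quanta→Route 6 ($109k), Ember→Route 5 ($124k), Umbra→Route 3 ($126k) — total 125+135+125+109+124+126 = $744k.
Column-greedy (each route in turn goes to its best remaining carrier) gives $673k, worse by 71.
Swapping Ember↔Quanta (Ember→Route 6 $128k, Quanta→Route 5 $34k) loses 71.

Maximum total: $744k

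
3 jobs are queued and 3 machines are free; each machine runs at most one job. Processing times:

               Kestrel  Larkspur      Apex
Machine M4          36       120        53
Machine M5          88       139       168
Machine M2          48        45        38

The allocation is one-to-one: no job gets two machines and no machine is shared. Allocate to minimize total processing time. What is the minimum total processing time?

Treat this as an assignment problem: match each job to one machine.
Optimal: Kestrel→Machine M5 (88 min), Larkspur→Machine M2 (45 min), Apex→Machine M4 (53 min) — total 88+45+53 = 186 min.
Swapping Kestrel↔Apex (Kestrel→Machine M4 36 min, Apex→Machine M5 168 min) adds 63.

Minimum total: 186 min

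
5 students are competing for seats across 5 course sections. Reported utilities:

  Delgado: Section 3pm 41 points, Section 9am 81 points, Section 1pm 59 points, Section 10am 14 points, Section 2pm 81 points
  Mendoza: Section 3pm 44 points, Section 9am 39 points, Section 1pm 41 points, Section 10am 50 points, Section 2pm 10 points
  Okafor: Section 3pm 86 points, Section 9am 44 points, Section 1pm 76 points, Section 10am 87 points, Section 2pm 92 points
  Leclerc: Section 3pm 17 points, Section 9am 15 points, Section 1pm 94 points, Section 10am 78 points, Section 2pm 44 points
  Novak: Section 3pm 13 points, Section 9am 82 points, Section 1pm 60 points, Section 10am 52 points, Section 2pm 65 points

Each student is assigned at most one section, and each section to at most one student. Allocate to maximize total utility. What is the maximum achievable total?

Max total: 393 points

Optimal: Delgado→Section 2pm (81 points), Mendoza→Section 10am (50 points), Okafor→Section 3pm (86 points), Leclerc→Section 1pm (94 points), Novak→Section 9am (82 points) — total 81+50+86+94+82 = 393 points.
Max-entry greedy (repeatedly take the single best remaining cell) gives 359 points, worse by 34.
Every other assignment is strictly worse.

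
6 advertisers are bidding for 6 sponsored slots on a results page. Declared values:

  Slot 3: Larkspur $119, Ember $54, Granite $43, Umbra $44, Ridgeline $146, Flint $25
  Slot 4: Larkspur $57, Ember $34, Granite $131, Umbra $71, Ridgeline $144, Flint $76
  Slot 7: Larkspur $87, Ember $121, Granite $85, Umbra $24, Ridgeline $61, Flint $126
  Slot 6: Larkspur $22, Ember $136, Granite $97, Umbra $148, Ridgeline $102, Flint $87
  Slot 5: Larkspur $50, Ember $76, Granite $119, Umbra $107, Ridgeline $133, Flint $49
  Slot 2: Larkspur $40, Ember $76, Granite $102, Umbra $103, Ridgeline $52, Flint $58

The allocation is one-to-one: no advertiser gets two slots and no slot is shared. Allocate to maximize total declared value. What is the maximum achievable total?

This is a one-to-one assignment (maximum-weight bipartite matching).
Optimal: Larkspur→Slot 3 ($119), Ember→Slot 6 ($136), Granite→Slot 4 ($131), Umbra→Slot 2 ($103), Ridgeline→Slot 5 ($133), Flint→Slot 7 ($126) — total 119+136+131+103+133+126 = $748.
Swapping Flint↔Umbra (Flint→Slot 2 $58, Umbra→Slot 7 $24) loses 147.
Every other assignment is strictly worse.

Maximum total: $748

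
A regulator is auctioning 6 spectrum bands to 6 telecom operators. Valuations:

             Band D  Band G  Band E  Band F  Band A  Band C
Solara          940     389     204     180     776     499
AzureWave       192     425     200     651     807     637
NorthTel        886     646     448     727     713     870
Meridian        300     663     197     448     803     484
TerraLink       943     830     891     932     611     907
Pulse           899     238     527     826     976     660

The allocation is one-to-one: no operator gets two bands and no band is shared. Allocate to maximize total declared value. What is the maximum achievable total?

Optimal: Solara→Band D ($940M), AzureWave→Band A ($807M), NorthTel→Band C ($870M), Meridian→Band G ($663M), TerraLink→Band E ($891M), Pulse→Band F ($826M) — total 940+807+870+663+891+826 = $4997M.
Column-greedy (each band in turn goes to its best remaining operator) gives $4166M, worse by 831.
Every other assignment is strictly worse.

Max total: $4997M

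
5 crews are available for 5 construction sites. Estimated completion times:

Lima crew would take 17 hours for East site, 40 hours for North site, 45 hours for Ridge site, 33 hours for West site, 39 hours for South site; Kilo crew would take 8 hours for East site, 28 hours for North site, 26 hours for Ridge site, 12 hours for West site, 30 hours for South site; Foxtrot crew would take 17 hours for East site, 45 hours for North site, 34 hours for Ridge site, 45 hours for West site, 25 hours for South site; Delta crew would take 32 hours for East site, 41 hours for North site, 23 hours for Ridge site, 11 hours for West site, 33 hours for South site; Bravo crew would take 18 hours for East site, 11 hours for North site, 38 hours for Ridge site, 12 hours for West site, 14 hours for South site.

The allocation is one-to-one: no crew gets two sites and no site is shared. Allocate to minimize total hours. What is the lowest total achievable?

Min total: 88 hours

Treat this as an assignment problem: match each crew to one site.
Optimal: Lima crew→East site (17 hours), Kilo crew→West site (12 hours), Foxtrot crew→South site (25 hours), Delta crew→Ridge site (23 hours), Bravo crew→North site (11 hours) — total 17+12+25+23+11 = 88 hours.
Min-entry greedy (repeatedly take the single cheapest remaining cell) gives 100 hours, worse by 12.
Next-best assignment: Lima crew→East site, Kilo crew→Ridge site, Foxtrot crew→South site, Delta crew→West site, Bravo crew→North site = 90 hours.
No other one-to-one assignment undercuts 88 hours.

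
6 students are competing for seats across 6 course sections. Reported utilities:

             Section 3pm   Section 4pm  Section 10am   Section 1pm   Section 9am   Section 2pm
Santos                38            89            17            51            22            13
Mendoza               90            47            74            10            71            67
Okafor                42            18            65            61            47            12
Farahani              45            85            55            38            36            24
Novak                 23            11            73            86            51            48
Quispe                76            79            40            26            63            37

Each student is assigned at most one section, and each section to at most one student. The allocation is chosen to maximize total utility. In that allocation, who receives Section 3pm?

Quispe receives Section 3pm.

Optimal: Santos→Section 4pm (89 points), Mendoza→Section 2pm (67 points), Okafor→Section 9am (47 points), Farahani→Section 10am (55 points), Novak→Section 1pm (86 points), Quispe→Section 3pm (76 points) — total 89+67+47+55+86+76 = 420 points.
Row-greedy (each student in turn takes its best remaining section) gives 370 points, worse by 50.
Quispe's own top section is Section 4pm (79 points), but forcing Quispe→Section 4pm and reassigning the rest optimally gives only 372 points — worse by 48.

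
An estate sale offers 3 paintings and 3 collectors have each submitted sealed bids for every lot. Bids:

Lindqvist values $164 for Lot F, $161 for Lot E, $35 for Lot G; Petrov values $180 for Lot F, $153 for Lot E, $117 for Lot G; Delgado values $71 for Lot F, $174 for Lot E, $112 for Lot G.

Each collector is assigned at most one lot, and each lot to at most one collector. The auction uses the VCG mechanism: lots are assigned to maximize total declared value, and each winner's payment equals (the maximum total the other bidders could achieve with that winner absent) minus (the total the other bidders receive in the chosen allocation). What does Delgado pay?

Delgado pays $60.

Efficient allocation: Lindqvist→Lot F ($164), Petrov→Lot G ($117), Delgado→Lot E ($174); total welfare W = $455.
Delgado receives Lot E at value $174, so the others get W − 174 = $281.
Without Delgado: best allocation of the remaining 2 bidders over all 3 lots is Lindqvist→Lot E ($161), Petrov→Lot F ($180), total $341.
VCG payment = (others' best without Delgado) − (others' welfare with Delgado) = 341 − 281 = $60.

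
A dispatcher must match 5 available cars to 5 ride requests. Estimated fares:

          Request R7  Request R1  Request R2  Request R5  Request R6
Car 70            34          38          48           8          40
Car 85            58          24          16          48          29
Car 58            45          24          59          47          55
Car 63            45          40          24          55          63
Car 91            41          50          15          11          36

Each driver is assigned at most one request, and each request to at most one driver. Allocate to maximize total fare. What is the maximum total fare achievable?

Maximum total: $266

Optimal: Car 70→Request R2 ($48), Car 85→Request R7 ($58), Car 58→Request R5 ($47), Car 63→Request R6 ($63), Car 91→Request R1 ($50) — total 48+58+47+63+50 = $266.
Max-entry greedy (repeatedly take the single best remaining cell) gives $238, worse by 28.
Swapping Car 63↔Car 70 (Car 63→Request R2 $24, Car 70→Request R6 $40) loses 47.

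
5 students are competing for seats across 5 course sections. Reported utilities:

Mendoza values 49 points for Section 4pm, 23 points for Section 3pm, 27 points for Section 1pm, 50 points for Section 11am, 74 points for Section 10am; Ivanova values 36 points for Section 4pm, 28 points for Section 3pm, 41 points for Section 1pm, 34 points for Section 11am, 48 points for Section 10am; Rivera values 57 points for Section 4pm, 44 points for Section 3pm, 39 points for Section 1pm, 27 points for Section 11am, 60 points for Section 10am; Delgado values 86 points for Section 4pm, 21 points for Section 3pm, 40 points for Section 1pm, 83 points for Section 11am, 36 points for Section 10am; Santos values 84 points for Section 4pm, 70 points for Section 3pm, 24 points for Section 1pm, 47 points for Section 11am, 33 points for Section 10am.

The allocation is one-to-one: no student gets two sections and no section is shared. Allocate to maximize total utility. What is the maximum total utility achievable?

Optimal: Mendoza→Section 10am (74 points), Ivanova→Section 1pm (41 points), Rivera→Section 3pm (44 points), Delgado→Section 11am (83 points), Santos→Section 4pm (84 points) — total 74+41+44+83+84 = 326 points.
Max-entry greedy (repeatedly take the single best remaining cell) gives 298 points, worse by 28.

Max total: 326 points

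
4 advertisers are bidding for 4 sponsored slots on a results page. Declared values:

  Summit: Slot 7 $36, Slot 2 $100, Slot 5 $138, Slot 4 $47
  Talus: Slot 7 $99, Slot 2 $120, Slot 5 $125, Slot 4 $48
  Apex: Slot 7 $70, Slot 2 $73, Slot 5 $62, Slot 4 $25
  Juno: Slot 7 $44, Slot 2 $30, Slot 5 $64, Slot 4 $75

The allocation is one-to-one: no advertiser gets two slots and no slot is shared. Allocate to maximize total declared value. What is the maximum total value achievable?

Optimal: Summit→Slot 5 ($138), Talus→Slot 2 ($120), Apex→Slot 7 ($70), Juno→Slot 4 ($75) — total 138+120+70+75 = $403.
Column-greedy (each slot in turn goes to its best remaining advertiser) gives $288, worse by 115.
Next-best assignment: Summit→Slot 5, Talus→Slot 7, Apex→Slot 2, Juno→Slot 4 = $385.
Every other assignment is strictly worse.

Max total: $403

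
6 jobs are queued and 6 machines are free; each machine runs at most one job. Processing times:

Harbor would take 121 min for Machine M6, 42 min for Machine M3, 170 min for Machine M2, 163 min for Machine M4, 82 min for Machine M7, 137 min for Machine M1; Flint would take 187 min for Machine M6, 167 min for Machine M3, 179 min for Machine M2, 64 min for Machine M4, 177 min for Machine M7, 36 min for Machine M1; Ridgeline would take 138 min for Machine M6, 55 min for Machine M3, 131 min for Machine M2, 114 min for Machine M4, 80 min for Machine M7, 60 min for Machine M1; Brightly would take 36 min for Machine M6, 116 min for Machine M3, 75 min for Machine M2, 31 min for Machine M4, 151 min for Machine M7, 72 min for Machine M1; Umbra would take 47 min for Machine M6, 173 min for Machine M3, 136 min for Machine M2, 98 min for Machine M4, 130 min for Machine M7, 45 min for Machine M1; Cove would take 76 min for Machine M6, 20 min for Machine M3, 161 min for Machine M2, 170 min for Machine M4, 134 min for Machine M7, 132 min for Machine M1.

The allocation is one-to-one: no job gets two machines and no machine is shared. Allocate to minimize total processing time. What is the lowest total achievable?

Minimum total: 347 min

Optimal: Harbor→Machine M7 (82 min), Flint→Machine M1 (36 min), Ridgeline→Machine M2 (131 min), Brightly→Machine M4 (31 min), Umbra→Machine M6 (47 min), Cove→Machine M3 (20 min) — total 82+36+131+31+47+20 = 347 min.
Next-best assignment: Harbor→Machine M7, Flint→Machine M4, Ridgeline→Machine M1, Brightly→Machine M2, Umbra→Machine M6, Cove→Machine M3 = 348 min.
Swapping Brightly↔Flint (Brightly→Machine M1 72 min, Flint→Machine M4 64 min) adds 69.
Checked against all permutations: 347 min is optimal.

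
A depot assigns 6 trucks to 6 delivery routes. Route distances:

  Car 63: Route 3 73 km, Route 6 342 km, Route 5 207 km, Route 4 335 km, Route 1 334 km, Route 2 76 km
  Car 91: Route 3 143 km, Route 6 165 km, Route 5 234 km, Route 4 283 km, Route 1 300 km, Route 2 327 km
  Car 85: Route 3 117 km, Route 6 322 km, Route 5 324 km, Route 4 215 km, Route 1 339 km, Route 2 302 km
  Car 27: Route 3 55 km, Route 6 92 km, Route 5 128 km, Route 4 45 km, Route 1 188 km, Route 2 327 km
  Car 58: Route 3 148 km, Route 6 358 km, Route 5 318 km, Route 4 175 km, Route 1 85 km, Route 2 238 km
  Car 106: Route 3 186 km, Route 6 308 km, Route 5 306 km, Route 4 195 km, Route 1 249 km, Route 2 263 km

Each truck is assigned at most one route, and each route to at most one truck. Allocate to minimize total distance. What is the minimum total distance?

Min total: 766 km

Treat this as an assignment problem: match each truck to one route.
Optimal: Car 63→Route 2 (76 km), Car 91→Route 6 (165 km), Car 85→Route 3 (117 km), Car 27→Route 5 (128 km), Car 58→Route 1 (85 km), Car 106→Route 4 (195 km) — total 76+165+117+128+85+195 = 766 km.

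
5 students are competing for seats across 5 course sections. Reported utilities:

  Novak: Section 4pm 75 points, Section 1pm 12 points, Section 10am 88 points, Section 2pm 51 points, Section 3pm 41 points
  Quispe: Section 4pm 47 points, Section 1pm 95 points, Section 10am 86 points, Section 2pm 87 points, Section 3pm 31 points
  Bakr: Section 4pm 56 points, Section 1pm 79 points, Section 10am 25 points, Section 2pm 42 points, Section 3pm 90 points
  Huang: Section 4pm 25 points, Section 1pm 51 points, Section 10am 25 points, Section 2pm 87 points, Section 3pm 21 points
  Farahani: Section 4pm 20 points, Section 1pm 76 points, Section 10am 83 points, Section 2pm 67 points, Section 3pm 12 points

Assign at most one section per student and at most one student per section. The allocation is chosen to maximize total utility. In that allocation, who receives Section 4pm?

This is the linear assignment problem.
Optimal: Novak→Section 4pm (75 points), Quispe→Section 1pm (95 points), Bakr→Section 3pm (90 points), Huang→Section 2pm (87 points), Farahani→Section 10am (83 points) — total 75+95+90+87+83 = 430 points.
Row-greedy (each student in turn takes its best remaining section) gives 380 points, worse by 50.
Next-best assignment: Novak→Section 4pm, Quispe→Section 10am, Bakr→Section 3pm, Huang→Section 2pm, Farahani→Section 1pm = 414 points.
Novak's own top section is Section 10am (88 points), but forcing Novak→Section 10am and reassigning the rest optimally gives only 388 points — worse by 42.

Novak receives Section 4pm.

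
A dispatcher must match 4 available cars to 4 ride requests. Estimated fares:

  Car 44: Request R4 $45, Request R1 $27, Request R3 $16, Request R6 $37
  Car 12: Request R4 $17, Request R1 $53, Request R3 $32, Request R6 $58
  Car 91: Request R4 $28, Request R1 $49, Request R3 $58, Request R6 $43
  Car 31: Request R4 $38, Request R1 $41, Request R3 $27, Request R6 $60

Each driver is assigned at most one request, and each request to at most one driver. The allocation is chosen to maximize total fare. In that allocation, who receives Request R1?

Optimal: Car 44→Request R4 ($45), Car 12→Request R1 ($53), Car 91→Request R3 ($58), Car 31→Request R6 ($60) — total 45+53+58+60 = $216.
Row-greedy (each driver in turn takes its best remaining request) gives $202, worse by 14.
Next-best assignment: Car 44→Request R4, Car 12→Request R6, Car 91→Request R3, Car 31→Request R1 = $202.
Every other assignment is strictly worse.
Car 12's own top request is Request R6 ($58), but forcing Car 12→Request R6 and reassigning the rest optimally gives only $202 — worse by 14.

Car 12 receives Request R1.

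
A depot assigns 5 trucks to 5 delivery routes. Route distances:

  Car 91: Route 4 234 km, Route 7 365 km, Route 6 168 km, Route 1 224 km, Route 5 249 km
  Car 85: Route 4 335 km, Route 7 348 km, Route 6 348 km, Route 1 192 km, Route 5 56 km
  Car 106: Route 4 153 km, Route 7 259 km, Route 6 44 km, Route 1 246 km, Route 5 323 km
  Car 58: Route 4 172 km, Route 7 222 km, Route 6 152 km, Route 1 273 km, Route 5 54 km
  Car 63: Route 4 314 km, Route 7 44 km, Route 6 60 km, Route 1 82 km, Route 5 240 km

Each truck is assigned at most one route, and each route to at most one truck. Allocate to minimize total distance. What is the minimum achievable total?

Optimal: Car 91→Route 1 (224 km), Car 85→Route 5 (56 km), Car 106→Route 6 (44 km), Car 58→Route 4 (172 km), Car 63→Route 7 (44 km) — total 224+56+44+172+44 = 540 km.
Row-greedy (each truck in turn takes its cheapest remaining route) gives 681 km, worse by 141.
No other one-to-one assignment undercuts 540 km.

Min total: 540 km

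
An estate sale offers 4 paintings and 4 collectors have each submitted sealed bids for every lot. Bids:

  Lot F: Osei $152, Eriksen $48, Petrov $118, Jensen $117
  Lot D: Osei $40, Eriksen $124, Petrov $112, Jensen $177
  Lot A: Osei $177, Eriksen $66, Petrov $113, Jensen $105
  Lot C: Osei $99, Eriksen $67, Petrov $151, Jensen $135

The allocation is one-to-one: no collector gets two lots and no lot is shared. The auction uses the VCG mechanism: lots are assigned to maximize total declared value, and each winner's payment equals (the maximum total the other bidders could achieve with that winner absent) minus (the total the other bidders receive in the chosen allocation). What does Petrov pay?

Petrov pays $18.

Efficient allocation: Osei→Lot A ($177), Eriksen→Lot D ($124), Petrov→Lot C ($151), Jensen→Lot F ($117); total welfare W = $569.
Petrov receives Lot C at value $151, so the others get W − 151 = $418.
Without Petrov: best allocation of the remaining 3 bidders over all 4 lots is Osei→Lot A ($177), Eriksen→Lot D ($124), Jensen→Lot C ($135), total $436.
VCG payment = (others' best without Petrov) − (others' welfare with Petrov) = 436 − 418 = $18.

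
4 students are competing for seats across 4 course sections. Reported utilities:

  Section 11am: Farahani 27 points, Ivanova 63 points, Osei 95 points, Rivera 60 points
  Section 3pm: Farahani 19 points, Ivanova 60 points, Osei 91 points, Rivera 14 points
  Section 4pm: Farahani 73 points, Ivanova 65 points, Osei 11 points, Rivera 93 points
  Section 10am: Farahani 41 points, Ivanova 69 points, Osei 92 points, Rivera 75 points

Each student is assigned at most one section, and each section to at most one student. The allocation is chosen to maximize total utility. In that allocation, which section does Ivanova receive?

Optimal: Farahani→Section 4pm (73 points), Ivanova→Section 3pm (60 points), Osei→Section 11am (95 points), Rivera→Section 10am (75 points) — total 73+60+95+75 = 303 points.
Max-entry greedy (repeatedly take the single best remaining cell) gives 276 points, worse by 27.
Ivanova's own top section is Section 10am (69 points), but forcing Ivanova→Section 10am and reassigning the rest optimally gives only 293 points — worse by 10.

Ivanova receives Section 3pm.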